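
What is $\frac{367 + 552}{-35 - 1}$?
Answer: $- \frac{919}{36} \approx -25.528$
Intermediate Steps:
$\frac{367 + 552}{-35 - 1} = \frac{919}{-36} = 919 \left(- \frac{1}{36}\right) = - \frac{919}{36}$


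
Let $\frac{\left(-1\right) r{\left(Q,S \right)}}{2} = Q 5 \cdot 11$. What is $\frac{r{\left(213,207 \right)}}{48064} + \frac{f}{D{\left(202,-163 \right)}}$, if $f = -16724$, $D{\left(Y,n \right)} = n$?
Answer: $\frac{400001623}{3917216} \approx 102.11$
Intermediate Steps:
$r{\left(Q,S \right)} = - 110 Q$ ($r{\left(Q,S \right)} = - 2 Q 5 \cdot 11 = - 2 \cdot 5 Q 11 = - 2 \cdot 55 Q = - 110 Q$)
$\frac{r{\left(213,207 \right)}}{48064} + \frac{f}{D{\left(202,-163 \right)}} = \frac{\left(-110\right) 213}{48064} - \frac{16724}{-163} = \left(-23430\right) \frac{1}{48064} - - \frac{16724}{163} = - \frac{11715}{24032} + \frac{16724}{163} = \frac{400001623}{3917216}$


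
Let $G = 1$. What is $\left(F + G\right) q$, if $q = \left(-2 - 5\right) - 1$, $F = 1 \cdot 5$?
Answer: $-48$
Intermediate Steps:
$F = 5$
$q = -8$ ($q = -7 - 1 = -8$)
$\left(F + G\right) q = \left(5 + 1\right) \left(-8\right) = 6 \left(-8\right) = -48$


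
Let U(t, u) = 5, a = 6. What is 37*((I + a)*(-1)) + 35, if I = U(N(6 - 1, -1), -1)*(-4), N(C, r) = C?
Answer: 553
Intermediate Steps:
I = -20 (I = 5*(-4) = -20)
37*((I + a)*(-1)) + 35 = 37*((-20 + 6)*(-1)) + 35 = 37*(-14*(-1)) + 35 = 37*14 + 35 = 518 + 35 = 553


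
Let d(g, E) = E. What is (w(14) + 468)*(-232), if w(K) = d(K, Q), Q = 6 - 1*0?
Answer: -109968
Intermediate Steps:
Q = 6 (Q = 6 + 0 = 6)
w(K) = 6
(w(14) + 468)*(-232) = (6 + 468)*(-232) = 474*(-232) = -109968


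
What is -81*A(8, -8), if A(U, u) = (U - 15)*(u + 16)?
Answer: 4536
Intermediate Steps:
A(U, u) = (-15 + U)*(16 + u)
-81*A(8, -8) = -81*(-240 - 15*(-8) + 16*8 + 8*(-8)) = -81*(-240 + 120 + 128 - 64) = -81*(-56) = 4536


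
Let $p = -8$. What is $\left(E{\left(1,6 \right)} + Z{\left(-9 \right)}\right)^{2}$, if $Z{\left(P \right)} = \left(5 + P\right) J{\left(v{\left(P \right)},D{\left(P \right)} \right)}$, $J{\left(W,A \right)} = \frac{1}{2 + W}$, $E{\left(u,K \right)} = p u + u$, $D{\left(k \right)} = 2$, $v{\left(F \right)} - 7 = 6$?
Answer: $\frac{11881}{225} \approx 52.804$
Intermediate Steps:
$v{\left(F \right)} = 13$ ($v{\left(F \right)} = 7 + 6 = 13$)
$E{\left(u,K \right)} = - 7 u$ ($E{\left(u,K \right)} = - 8 u + u = - 7 u$)
$Z{\left(P \right)} = \frac{1}{3} + \frac{P}{15}$ ($Z{\left(P \right)} = \frac{5 + P}{2 + 13} = \frac{5 + P}{15} = \left(5 + P\right) \frac{1}{15} = \frac{1}{3} + \frac{P}{15}$)
$\left(E{\left(1,6 \right)} + Z{\left(-9 \right)}\right)^{2} = \left(\left(-7\right) 1 + \left(\frac{1}{3} + \frac{1}{15} \left(-9\right)\right)\right)^{2} = \left(-7 + \left(\frac{1}{3} - \frac{3}{5}\right)\right)^{2} = \left(-7 - \frac{4}{15}\right)^{2} = \left(- \frac{109}{15}\right)^{2} = \frac{11881}{225}$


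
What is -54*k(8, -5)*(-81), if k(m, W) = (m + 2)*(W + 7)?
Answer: 87480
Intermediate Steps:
k(m, W) = (2 + m)*(7 + W)
-54*k(8, -5)*(-81) = -54*(14 + 2*(-5) + 7*8 - 5*8)*(-81) = -54*(14 - 10 + 56 - 40)*(-81) = -54*20*(-81) = -1080*(-81) = 87480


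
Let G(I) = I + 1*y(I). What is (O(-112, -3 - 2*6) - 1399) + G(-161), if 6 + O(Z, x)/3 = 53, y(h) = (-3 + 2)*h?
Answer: -1258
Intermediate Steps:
y(h) = -h
O(Z, x) = 141 (O(Z, x) = -18 + 3*53 = -18 + 159 = 141)
G(I) = 0 (G(I) = I + 1*(-I) = I - I = 0)
(O(-112, -3 - 2*6) - 1399) + G(-161) = (141 - 1399) + 0 = -1258 + 0 = -1258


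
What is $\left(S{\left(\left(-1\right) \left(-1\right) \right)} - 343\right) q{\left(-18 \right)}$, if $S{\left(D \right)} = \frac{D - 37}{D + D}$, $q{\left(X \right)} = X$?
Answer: $6498$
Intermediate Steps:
$S{\left(D \right)} = \frac{-37 + D}{2 D}$
$\left(S{\left(\left(-1\right) \left(-1\right) \right)} - 343\right) q{\left(-18 \right)} = \left(\frac{-37 - -1}{2 \left(\left(-1\right) \left(-1\right)\right)} - 343\right) \left(-18\right) = \left(\frac{-37 + 1}{2 \cdot 1} - 343\right) \left(-18\right) = \left(\frac{1}{2} \cdot 1 \left(-36\right) - 343\right) \left(-18\right) = \left(-18 - 343\right) \left(-18\right) = \left(-361\right) \left(-18\right) = 6498$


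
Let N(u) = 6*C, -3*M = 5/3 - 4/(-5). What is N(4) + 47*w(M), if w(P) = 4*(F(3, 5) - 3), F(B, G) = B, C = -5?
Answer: -30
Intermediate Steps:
M = -37/45 (M = -(5/3 - 4/(-5))/3 = -(5*(⅓) - 4*(-⅕))/3 = -(5/3 + ⅘)/3 = -⅓*37/15 = -37/45 ≈ -0.82222)
N(u) = -30 (N(u) = 6*(-5) = -30)
w(P) = 0 (w(P) = 4*(3 - 3) = 4*0 = 0)
N(4) + 47*w(M) = -30 + 47*0 = -30 + 0 = -30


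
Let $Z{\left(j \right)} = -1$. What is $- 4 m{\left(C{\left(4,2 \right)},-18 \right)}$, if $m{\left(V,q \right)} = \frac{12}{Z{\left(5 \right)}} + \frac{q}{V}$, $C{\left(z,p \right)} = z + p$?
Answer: $60$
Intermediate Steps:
$C{\left(z,p \right)} = p + z$
$m{\left(V,q \right)} = -12 + \frac{q}{V}$ ($m{\left(V,q \right)} = \frac{12}{-1} + \frac{q}{V} = 12 \left(-1\right) + \frac{q}{V} = -12 + \frac{q}{V}$)
$- 4 m{\left(C{\left(4,2 \right)},-18 \right)} = - 4 \left(-12 - \frac{18}{2 + 4}\right) = - 4 \left(-12 - \frac{18}{6}\right) = - 4 \left(-12 - 3\right) = \left(-4\right) \left(-15\right) = 60$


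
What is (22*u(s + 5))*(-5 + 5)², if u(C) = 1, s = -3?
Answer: 0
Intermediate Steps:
(22*u(s + 5))*(-5 + 5)² = (22*1)*(-5 + 5)² = 22*0² = 22*0 = 0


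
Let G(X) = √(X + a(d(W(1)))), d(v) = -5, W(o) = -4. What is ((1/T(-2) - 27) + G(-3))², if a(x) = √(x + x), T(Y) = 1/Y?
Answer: (29 - √(-3 + I*√10))² ≈ 790.19 - 108.09*I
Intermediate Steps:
a(x) = √2*√x (a(x) = √(2*x) = √2*√x)
G(X) = √(X + I*√10) (G(X) = √(X + √2*√(-5)) = √(X + √2*(I*√5)) = √(X + I*√10))
((1/T(-2) - 27) + G(-3))² = ((1/(1/(-2)) - 27) + √(-3 + I*√10))² = ((1/(-½) - 27) + √(-3 + I*√10))² = ((-2 - 27) + √(-3 + I*√10))² = (-29 + √(-3 + I*√10))²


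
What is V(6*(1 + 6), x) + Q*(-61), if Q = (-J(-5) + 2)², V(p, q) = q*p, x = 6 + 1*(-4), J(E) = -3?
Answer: -1441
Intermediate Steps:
x = 2 (x = 6 - 4 = 2)
V(p, q) = p*q
Q = 25 (Q = (-1*(-3) + 2)² = (3 + 2)² = 5² = 25)
V(6*(1 + 6), x) + Q*(-61) = (6*(1 + 6))*2 + 25*(-61) = (6*7)*2 - 1525 = 42*2 - 1525 = 84 - 1525 = -1441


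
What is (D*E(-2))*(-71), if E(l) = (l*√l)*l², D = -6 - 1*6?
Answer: -6816*I*√2 ≈ -9639.3*I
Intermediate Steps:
D = -12 (D = -6 - 6 = -12)
E(l) = l^(7/2) (E(l) = l^(3/2)*l² = l^(7/2))
(D*E(-2))*(-71) = -(-96)*I*√2*(-71) = (96*I*√2)*(-71) = -6816*I*√2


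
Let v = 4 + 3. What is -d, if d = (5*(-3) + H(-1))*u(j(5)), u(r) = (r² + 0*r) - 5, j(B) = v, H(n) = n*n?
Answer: 616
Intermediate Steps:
H(n) = n²
v = 7
j(B) = 7
u(r) = -5 + r² (u(r) = (r² + 0) - 5 = r² - 5 = -5 + r²)
d = -616 (d = (5*(-3) + (-1)²)*(-5 + 7²) = (-15 + 1)*(-5 + 49) = -14*44 = -616)
-d = -1*(-616) = 616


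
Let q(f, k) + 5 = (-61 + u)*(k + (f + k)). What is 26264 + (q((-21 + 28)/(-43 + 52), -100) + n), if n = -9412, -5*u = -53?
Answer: 134439/5 ≈ 26888.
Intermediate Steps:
u = 53/5 (u = -⅕*(-53) = 53/5 ≈ 10.600)
q(f, k) = -5 - 504*k/5 - 252*f/5 (q(f, k) = -5 + (-61 + 53/5)*(k + (f + k)) = -5 - 252*(f + 2*k)/5 = -5 + (-504*k/5 - 252*f/5) = -5 - 504*k/5 - 252*f/5)
26264 + (q((-21 + 28)/(-43 + 52), -100) + n) = 26264 + ((-5 - 504/5*(-100) - 252*(-21 + 28)/(5*(-43 + 52))) - 9412) = 26264 + ((-5 + 10080 - 1764/(5*9)) - 9412) = 26264 + ((-5 + 10080 - 252/5*7/9) - 9412) = 26264 + ((-5 + 10080 - 196/5) - 9412) = 26264 + (50179/5 - 9412) = 26264 + 3119/5 = 134439/5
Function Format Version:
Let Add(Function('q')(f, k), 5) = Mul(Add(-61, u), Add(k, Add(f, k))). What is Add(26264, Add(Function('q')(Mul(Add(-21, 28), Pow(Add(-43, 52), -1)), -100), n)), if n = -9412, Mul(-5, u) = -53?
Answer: Rational(134439, 5) ≈ 26888.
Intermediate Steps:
u = Rational(53, 5) (u = Mul(Rational(-1, 5), -53) = Rational(53, 5) ≈ 10.600)
Function('q')(f, k) = Add(-5, Mul(Rational(-504, 5), k), Mul(Rational(-252, 5), f)) (Function('q')(f, k) = Add(-5, Mul(Add(-61, Rational(53, 5)), Add(k, Add(f, k)))) = Add(-5, Mul(Rational(-252, 5), Add(f, Mul(2, k)))) = Add(-5, Add(Mul(Rational(-504, 5), k), Mul(Rational(-252, 5), f))) = Add(-5, Mul(Rational(-504, 5), k), Mul(Rational(-252, 5), f)))
Add(26264, Add(Function('q')(Mul(Add(-21, 28), Pow(Add(-43, 52), -1)), -100), n)) = Add(26264, Add(Add(-5, Mul(Rational(-504, 5), -100), Mul(Rational(-252, 5), Mul(Add(-21, 28), Pow(Add(-43, 52), -1)))), -9412)) = Add(26264, Add(Add(-5, 10080, Mul(Rational(-252, 5), Mul(7, Pow(9, -1)))), -9412)) = Add(26264, Add(Add(-5, 10080, Mul(Rational(-252, 5), Mul(7, Rational(1, 9)))), -9412)) = Add(26264, Add(Add(-5, 10080, Mul(Rational(-252, 5), Rational(7, 9))), -9412)) = Add(26264, Add(Add(-5, 10080, Rational(-196, 5)), -9412)) = Add(26264, Add(Rational(50179, 5), -9412)) = Add(26264, Rational(3119, 5)) = Rational(134439, 5)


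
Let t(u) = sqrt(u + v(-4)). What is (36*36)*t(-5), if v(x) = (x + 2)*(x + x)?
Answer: 1296*sqrt(11) ≈ 4298.3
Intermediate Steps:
v(x) = 2*x*(2 + x) (v(x) = (2 + x)*(2*x) = 2*x*(2 + x))
t(u) = sqrt(16 + u) (t(u) = sqrt(u + 2*(-4)*(2 - 4)) = sqrt(u + 2*(-4)*(-2)) = sqrt(u + 16) = sqrt(16 + u))
(36*36)*t(-5) = (36*36)*sqrt(16 - 5) = 1296*sqrt(11)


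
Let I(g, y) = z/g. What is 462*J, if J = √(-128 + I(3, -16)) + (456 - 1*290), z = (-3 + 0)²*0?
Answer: 76692 + 3696*I*√2 ≈ 76692.0 + 5226.9*I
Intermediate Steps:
z = 0 (z = (-3)²*0 = 9*0 = 0)
I(g, y) = 0 (I(g, y) = 0/g = 0)
J = 166 + 8*I*√2 (J = √(-128 + 0) + (456 - 1*290) = √(-128) + (456 - 290) = 8*I*√2 + 166 = 166 + 8*I*√2 ≈ 166.0 + 11.314*I)
462*J = 462*(166 + 8*I*√2) = 76692 + 3696*I*√2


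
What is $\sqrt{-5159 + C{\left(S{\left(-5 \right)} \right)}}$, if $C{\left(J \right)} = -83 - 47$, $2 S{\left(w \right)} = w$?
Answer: $i \sqrt{5289} \approx 72.725 i$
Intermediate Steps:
$S{\left(w \right)} = \frac{w}{2}$
$C{\left(J \right)} = -130$ ($C{\left(J \right)} = -83 - 47 = -130$)
$\sqrt{-5159 + C{\left(S{\left(-5 \right)} \right)}} = \sqrt{-5159 - 130} = \sqrt{-5289} = i \sqrt{5289}$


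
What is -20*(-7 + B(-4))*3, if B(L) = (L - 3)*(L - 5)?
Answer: -3360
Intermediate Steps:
B(L) = (-5 + L)*(-3 + L) (B(L) = (-3 + L)*(-5 + L) = (-5 + L)*(-3 + L))
-20*(-7 + B(-4))*3 = -20*(-7 + (15 + (-4)**2 - 8*(-4)))*3 = -20*(-7 + (15 + 16 + 32))*3 = -20*(-7 + 63)*3 = -1120*3 = -20*168 = -3360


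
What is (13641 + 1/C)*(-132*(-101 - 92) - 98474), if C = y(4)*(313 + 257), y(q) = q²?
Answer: -238983774241/240 ≈ -9.9577e+8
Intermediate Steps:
C = 9120 (C = 4²*(313 + 257) = 16*570 = 9120)
(13641 + 1/C)*(-132*(-101 - 92) - 98474) = (13641 + 1/9120)*(-132*(-101 - 92) - 98474) = (13641 + 1/9120)*(-132*(-193) - 98474) = 124405921*(25476 - 98474)/9120 = (124405921/9120)*(-72998) = -238983774241/240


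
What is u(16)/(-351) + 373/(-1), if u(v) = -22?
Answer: -130901/351 ≈ -372.94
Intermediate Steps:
u(16)/(-351) + 373/(-1) = -22/(-351) + 373/(-1) = -22*(-1/351) + 373*(-1) = 22/351 - 373 = -130901/351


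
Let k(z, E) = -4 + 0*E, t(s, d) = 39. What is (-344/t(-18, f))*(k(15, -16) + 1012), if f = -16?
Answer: -115584/13 ≈ -8891.1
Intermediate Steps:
k(z, E) = -4 (k(z, E) = -4 + 0 = -4)
(-344/t(-18, f))*(k(15, -16) + 1012) = (-344/39)*(-4 + 1012) = -344*1/39*1008 = -344/39*1008 = -115584/13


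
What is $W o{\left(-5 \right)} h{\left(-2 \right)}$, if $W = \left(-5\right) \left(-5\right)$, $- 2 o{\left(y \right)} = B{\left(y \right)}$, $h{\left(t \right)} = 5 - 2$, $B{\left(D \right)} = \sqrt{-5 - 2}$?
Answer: $- \frac{75 i \sqrt{7}}{2} \approx - 99.216 i$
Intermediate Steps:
$B{\left(D \right)} = i \sqrt{7}$ ($B{\left(D \right)} = \sqrt{-7} = i \sqrt{7}$)
$h{\left(t \right)} = 3$ ($h{\left(t \right)} = 5 - 2 = 3$)
$o{\left(y \right)} = - \frac{i \sqrt{7}}{2}$
$W = 25$
$W o{\left(-5 \right)} h{\left(-2 \right)} = 25 \left(- \frac{i \sqrt{7}}{2}\right) 3 = - \frac{25 i \sqrt{7}}{2} \cdot 3 = - \frac{75 i \sqrt{7}}{2}$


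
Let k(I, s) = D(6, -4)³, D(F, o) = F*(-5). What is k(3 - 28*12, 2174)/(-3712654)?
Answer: 13500/1856327 ≈ 0.0072724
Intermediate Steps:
D(F, o) = -5*F
k(I, s) = -27000 (k(I, s) = (-5*6)³ = (-30)³ = -27000)
k(3 - 28*12, 2174)/(-3712654) = -27000/(-3712654) = -27000*(-1/3712654) = 13500/1856327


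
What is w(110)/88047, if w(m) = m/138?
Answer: 55/6075243 ≈ 9.0531e-6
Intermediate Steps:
w(m) = m/138 (w(m) = m*(1/138) = m/138)
w(110)/88047 = ((1/138)*110)/88047 = (55/69)*(1/88047) = 55/6075243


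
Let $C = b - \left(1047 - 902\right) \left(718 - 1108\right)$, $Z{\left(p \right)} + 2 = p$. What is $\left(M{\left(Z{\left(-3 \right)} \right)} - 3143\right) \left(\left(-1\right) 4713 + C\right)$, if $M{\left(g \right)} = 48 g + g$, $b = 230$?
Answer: $-176402996$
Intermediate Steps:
$Z{\left(p \right)} = -2 + p$
$M{\left(g \right)} = 49 g$
$C = 56780$ ($C = 230 - \left(1047 - 902\right) \left(718 - 1108\right) = 230 - 145 \left(-390\right) = 230 - -56550 = 230 + 56550 = 56780$)
$\left(M{\left(Z{\left(-3 \right)} \right)} - 3143\right) \left(\left(-1\right) 4713 + C\right) = \left(49 \left(-2 - 3\right) - 3143\right) \left(\left(-1\right) 4713 + 56780\right) = \left(49 \left(-5\right) - 3143\right) \left(-4713 + 56780\right) = \left(-245 - 3143\right) 52067 = \left(-3388\right) 52067 = -176402996$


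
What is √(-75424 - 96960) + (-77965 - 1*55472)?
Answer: -133437 + 4*I*√10774 ≈ -1.3344e+5 + 415.19*I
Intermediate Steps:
√(-75424 - 96960) + (-77965 - 1*55472) = √(-172384) + (-77965 - 55472) = 4*I*√10774 - 133437 = -133437 + 4*I*√10774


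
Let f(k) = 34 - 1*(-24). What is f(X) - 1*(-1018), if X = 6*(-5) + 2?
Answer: 1076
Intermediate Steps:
X = -28 (X = -30 + 2 = -28)
f(k) = 58 (f(k) = 34 + 24 = 58)
f(X) - 1*(-1018) = 58 - 1*(-1018) = 58 + 1018 = 1076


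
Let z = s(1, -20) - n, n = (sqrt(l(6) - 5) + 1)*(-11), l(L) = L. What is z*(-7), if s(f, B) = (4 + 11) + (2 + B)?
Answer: -133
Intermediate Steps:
s(f, B) = 17 + B (s(f, B) = 15 + (2 + B) = 17 + B)
n = -22 (n = (sqrt(6 - 5) + 1)*(-11) = (sqrt(1) + 1)*(-11) = (1 + 1)*(-11) = 2*(-11) = -22)
z = 19 (z = (17 - 20) - 1*(-22) = -3 + 22 = 19)
z*(-7) = 19*(-7) = -133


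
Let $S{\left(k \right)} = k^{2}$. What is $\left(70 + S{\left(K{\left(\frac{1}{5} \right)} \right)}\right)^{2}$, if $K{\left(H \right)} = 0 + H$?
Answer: $\frac{3066001}{625} \approx 4905.6$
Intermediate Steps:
$K{\left(H \right)} = H$
$\left(70 + S{\left(K{\left(\frac{1}{5} \right)} \right)}\right)^{2} = \left(70 + \left(\frac{1}{5}\right)^{2}\right)^{2} = \left(70 + \frac{1}{25}\right)^{2} = \left(\frac{1751}{25}\right)^{2} = \frac{3066001}{625}$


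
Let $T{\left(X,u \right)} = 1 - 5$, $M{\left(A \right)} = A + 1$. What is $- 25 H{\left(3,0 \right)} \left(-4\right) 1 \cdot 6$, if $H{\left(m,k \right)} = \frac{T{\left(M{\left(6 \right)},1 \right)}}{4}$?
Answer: $-600$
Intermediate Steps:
$M{\left(A \right)} = 1 + A$
$T{\left(X,u \right)} = -4$ ($T{\left(X,u \right)} = 1 - 5 = -4$)
$H{\left(m,k \right)} = -1$ ($H{\left(m,k \right)} = - \frac{4}{4} = \left(-4\right) \frac{1}{4} = -1$)
$- 25 H{\left(3,0 \right)} \left(-4\right) 1 \cdot 6 = \left(-25\right) \left(-1\right) \left(-4\right) 1 \cdot 6 = 25 \left(\left(-4\right) 6\right) = 25 \left(-24\right) = -600$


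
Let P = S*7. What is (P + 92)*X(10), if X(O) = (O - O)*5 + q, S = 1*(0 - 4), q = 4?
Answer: 256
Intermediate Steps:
S = -4 (S = 1*(-4) = -4)
X(O) = 4 (X(O) = (O - O)*5 + 4 = 0*5 + 4 = 0 + 4 = 4)
P = -28 (P = -4*7 = -28)
(P + 92)*X(10) = (-28 + 92)*4 = 64*4 = 256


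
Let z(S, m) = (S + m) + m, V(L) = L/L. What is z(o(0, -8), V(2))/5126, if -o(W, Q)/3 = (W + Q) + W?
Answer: 13/2563 ≈ 0.0050722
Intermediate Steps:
o(W, Q) = -6*W - 3*Q (o(W, Q) = -3*((W + Q) + W) = -3*((Q + W) + W) = -3*(Q + 2*W) = -6*W - 3*Q)
V(L) = 1
z(S, m) = S + 2*m
z(o(0, -8), V(2))/5126 = ((-6*0 - 3*(-8)) + 2*1)/5126 = ((0 + 24) + 2)*(1/5126) = (24 + 2)*(1/5126) = 26*(1/5126) = 13/2563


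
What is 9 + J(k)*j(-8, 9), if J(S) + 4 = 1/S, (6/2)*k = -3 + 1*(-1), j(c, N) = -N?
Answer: 207/4 ≈ 51.750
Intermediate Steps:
k = -4/3 (k = (-3 + 1*(-1))/3 = (-3 - 1)/3 = (1/3)*(-4) = -4/3 ≈ -1.3333)
J(S) = -4 + 1/S
9 + J(k)*j(-8, 9) = 9 + (-4 + 1/(-4/3))*(-1*9) = 9 + (-4 - 3/4)*(-9) = 9 - 19/4*(-9) = 9 + 171/4 = 207/4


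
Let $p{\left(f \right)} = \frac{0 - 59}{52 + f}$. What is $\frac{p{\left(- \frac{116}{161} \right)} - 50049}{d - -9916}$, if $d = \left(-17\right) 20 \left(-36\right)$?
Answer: $- \frac{413214043}{182919936} \approx -2.259$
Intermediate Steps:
$p{\left(f \right)} = - \frac{59}{52 + f}$
$d = 12240$ ($d = \left(-340\right) \left(-36\right) = 12240$)
$\frac{p{\left(- \frac{116}{161} \right)} - 50049}{d - -9916} = \frac{- \frac{59}{52 - \frac{116}{161}} - 50049}{12240 - -9916} = \frac{- \frac{59}{52 - \frac{116}{161}} - 50049}{12240 + 9916} = \frac{- \frac{59}{52 - \frac{116}{161}} - 50049}{22156} = \left(- \frac{59}{\frac{8256}{161}} - 50049\right) \frac{1}{22156} = \left(\left(-59\right) \frac{161}{8256} - 50049\right) \frac{1}{22156} = \left(- \frac{9499}{8256} - 50049\right) \frac{1}{22156} = \left(- \frac{413214043}{8256}\right) \frac{1}{22156} = - \frac{413214043}{182919936}$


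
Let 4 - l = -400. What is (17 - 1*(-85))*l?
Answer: 41208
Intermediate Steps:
l = 404 (l = 4 - 1*(-400) = 4 + 400 = 404)
(17 - 1*(-85))*l = (17 - 1*(-85))*404 = (17 + 85)*404 = 102*404 = 41208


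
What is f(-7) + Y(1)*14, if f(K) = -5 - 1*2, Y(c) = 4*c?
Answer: 49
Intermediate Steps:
f(K) = -7 (f(K) = -5 - 2 = -7)
f(-7) + Y(1)*14 = -7 + (4*1)*14 = -7 + 4*14 = -7 + 56 = 49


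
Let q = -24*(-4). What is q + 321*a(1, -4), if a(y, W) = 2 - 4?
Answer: -546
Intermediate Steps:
a(y, W) = -2
q = 96
q + 321*a(1, -4) = 96 + 321*(-2) = 96 - 642 = -546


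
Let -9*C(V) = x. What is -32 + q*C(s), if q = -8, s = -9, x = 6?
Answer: -80/3 ≈ -26.667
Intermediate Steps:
C(V) = -⅔ (C(V) = -⅑*6 = -⅔)
-32 + q*C(s) = -32 - 8*(-⅔) = -32 + 16/3 = -80/3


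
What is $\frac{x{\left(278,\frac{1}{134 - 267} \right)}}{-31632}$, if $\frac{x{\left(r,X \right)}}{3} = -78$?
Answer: $\frac{39}{5272} \approx 0.0073976$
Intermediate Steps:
$x{\left(r,X \right)} = -234$ ($x{\left(r,X \right)} = 3 \left(-78\right) = -234$)
$\frac{x{\left(278,\frac{1}{134 - 267} \right)}}{-31632} = - \frac{234}{-31632} = \left(-234\right) \left(- \frac{1}{31632}\right) = \frac{39}{5272}$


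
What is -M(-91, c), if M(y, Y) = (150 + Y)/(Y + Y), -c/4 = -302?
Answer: -679/1208 ≈ -0.56209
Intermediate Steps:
c = 1208 (c = -4*(-302) = 1208)
M(y, Y) = (150 + Y)/(2*Y) (M(y, Y) = (150 + Y)/((2*Y)) = (150 + Y)*(1/(2*Y)) = (150 + Y)/(2*Y))
-M(-91, c) = -(150 + 1208)/(2*1208) = -1358/(2*1208) = -1*679/1208 = -679/1208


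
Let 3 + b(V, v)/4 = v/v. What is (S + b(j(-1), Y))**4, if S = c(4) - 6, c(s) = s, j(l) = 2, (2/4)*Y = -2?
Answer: 10000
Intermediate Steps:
Y = -4 (Y = 2*(-2) = -4)
S = -2 (S = 4 - 6 = -2)
b(V, v) = -8 (b(V, v) = -12 + 4*(v/v) = -12 + 4*1 = -12 + 4 = -8)
(S + b(j(-1), Y))**4 = (-2 - 8)**4 = (-10)**4 = 10000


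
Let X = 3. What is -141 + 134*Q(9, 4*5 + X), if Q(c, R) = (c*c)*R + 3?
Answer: 249903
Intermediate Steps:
Q(c, R) = 3 + R*c² (Q(c, R) = c²*R + 3 = R*c² + 3 = 3 + R*c²)
-141 + 134*Q(9, 4*5 + X) = -141 + 134*(3 + (4*5 + 3)*9²) = -141 + 134*(3 + (20 + 3)*81) = -141 + 134*(3 + 23*81) = -141 + 134*(3 + 1863) = -141 + 134*1866 = -141 + 250044 = 249903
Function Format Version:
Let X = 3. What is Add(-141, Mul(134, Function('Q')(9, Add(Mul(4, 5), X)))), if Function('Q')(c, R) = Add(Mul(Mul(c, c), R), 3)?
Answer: 249903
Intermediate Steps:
Function('Q')(c, R) = Add(3, Mul(R, Pow(c, 2))) (Function('Q')(c, R) = Add(Mul(Pow(c, 2), R), 3) = Add(Mul(R, Pow(c, 2)), 3) = Add(3, Mul(R, Pow(c, 2))))
Add(-141, Mul(134, Function('Q')(9, Add(Mul(4, 5), X)))) = Add(-141, Mul(134, Add(3, Mul(Add(Mul(4, 5), 3), Pow(9, 2))))) = Add(-141, Mul(134, Add(3, Mul(Add(20, 3), 81)))) = Add(-141, Mul(134, Add(3, Mul(23, 81)))) = Add(-141, Mul(134, Add(3, 1863))) = Add(-141, Mul(134, 1866)) = Add(-141, 250044) = 249903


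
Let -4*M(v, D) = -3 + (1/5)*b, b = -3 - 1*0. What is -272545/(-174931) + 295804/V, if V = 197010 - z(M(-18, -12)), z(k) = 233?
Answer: 105375876989/34422397387 ≈ 3.0613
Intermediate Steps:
b = -3 (b = -3 + 0 = -3)
M(v, D) = 9/10 (M(v, D) = -(-3 + (1/5)*(-3))/4 = -(-3 - 3/5)/4 = -1/4*(-18/5) = 9/10)
V = 196777 (V = 197010 - 1*233 = 197010 - 233 = 196777)
-272545/(-174931) + 295804/V = -272545/(-174931) + 295804/196777 = -272545*(-1/174931) + 295804*(1/196777) = 272545/174931 + 295804/196777 = 105375876989/34422397387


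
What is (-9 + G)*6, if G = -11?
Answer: -120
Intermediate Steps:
(-9 + G)*6 = (-9 - 11)*6 = -20*6 = -120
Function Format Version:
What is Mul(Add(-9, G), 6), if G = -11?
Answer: -120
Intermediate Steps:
Mul(Add(-9, G), 6) = Mul(Add(-9, -11), 6) = Mul(-20, 6) = -120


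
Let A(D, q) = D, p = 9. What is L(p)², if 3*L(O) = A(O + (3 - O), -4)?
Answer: 1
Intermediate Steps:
L(O) = 1 (L(O) = (O + (3 - O))/3 = (⅓)*3 = 1)
L(p)² = 1² = 1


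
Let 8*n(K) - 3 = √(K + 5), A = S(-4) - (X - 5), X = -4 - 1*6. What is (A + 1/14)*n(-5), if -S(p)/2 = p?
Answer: 969/112 ≈ 8.6518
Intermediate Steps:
X = -10 (X = -4 - 6 = -10)
S(p) = -2*p
A = 23 (A = -2*(-4) - (-10 - 5) = 8 - 1*(-15) = 8 + 15 = 23)
n(K) = 3/8 + √(5 + K)/8 (n(K) = 3/8 + √(K + 5)/8 = 3/8 + √(5 + K)/8)
(A + 1/14)*n(-5) = (23 + 1/14)*(3/8 + √(5 - 5)/8) = (23 + 1/14)*(3/8 + √0/8) = 323*(3/8 + (⅛)*0)/14 = 323*(3/8 + 0)/14 = (323/14)*(3/8) = 969/112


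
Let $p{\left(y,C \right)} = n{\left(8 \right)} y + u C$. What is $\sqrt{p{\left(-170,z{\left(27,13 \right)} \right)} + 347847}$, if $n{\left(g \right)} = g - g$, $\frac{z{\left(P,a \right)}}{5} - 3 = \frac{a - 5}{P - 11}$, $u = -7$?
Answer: $\frac{\sqrt{1390898}}{2} \approx 589.68$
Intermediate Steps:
$z{\left(P,a \right)} = 15 + \frac{5 \left(-5 + a\right)}{-11 + P}$ ($z{\left(P,a \right)} = 15 + 5 \frac{a - 5}{P - 11} = 15 + 5 \frac{-5 + a}{-11 + P} = 15 + \frac{5 \left(-5 + a\right)}{-11 + P}$)
$n{\left(g \right)} = 0$
$p{\left(y,C \right)} = - 7 C$ ($p{\left(y,C \right)} = 0 y - 7 C = 0 - 7 C = - 7 C$)
$\sqrt{p{\left(-170,z{\left(27,13 \right)} \right)} + 347847} = \sqrt{- 7 \frac{5 \left(-38 + 13 + 3 \cdot 27\right)}{-11 + 27} + 347847} = \sqrt{- 7 \frac{5 \left(-38 + 13 + 81\right)}{16} + 347847} = \sqrt{- 7 \cdot 5 \cdot \frac{1}{16} \cdot 56 + 347847} = \sqrt{\left(-7\right) \frac{35}{2} + 347847} = \sqrt{- \frac{245}{2} + 347847} = \sqrt{\frac{695449}{2}} = \frac{\sqrt{1390898}}{2}$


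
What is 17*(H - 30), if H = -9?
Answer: -663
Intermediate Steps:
17*(H - 30) = 17*(-9 - 30) = 17*(-39) = -663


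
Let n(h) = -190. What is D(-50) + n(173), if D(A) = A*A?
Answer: 2310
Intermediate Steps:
D(A) = A**2
D(-50) + n(173) = (-50)**2 - 190 = 2500 - 190 = 2310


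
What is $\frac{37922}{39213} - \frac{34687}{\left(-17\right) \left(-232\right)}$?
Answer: $- \frac{1210616963}{154656072} \approx -7.8278$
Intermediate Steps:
$\frac{37922}{39213} - \frac{34687}{\left(-17\right) \left(-232\right)} = 37922 \cdot \frac{1}{39213} - \frac{34687}{3944} = \frac{37922}{39213} - \frac{34687}{3944} = - \frac{1210616963}{154656072}$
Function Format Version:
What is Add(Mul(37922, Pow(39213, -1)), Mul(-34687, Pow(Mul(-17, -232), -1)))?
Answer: Rational(-1210616963, 154656072) ≈ -7.8278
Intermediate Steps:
Add(Mul(37922, Pow(39213, -1)), Mul(-34687, Pow(Mul(-17, -232), -1))) = Add(Mul(37922, Rational(1, 39213)), Mul(-34687, Pow(3944, -1))) = Add(Rational(37922, 39213), Mul(-34687, Rational(1, 3944))) = Add(Rational(37922, 39213), Rational(-34687, 3944)) = Rational(-1210616963, 154656072)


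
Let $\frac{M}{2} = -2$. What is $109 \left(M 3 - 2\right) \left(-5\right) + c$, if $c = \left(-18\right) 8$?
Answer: $7486$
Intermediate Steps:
$M = -4$ ($M = 2 \left(-2\right) = -4$)
$c = -144$
$109 \left(M 3 - 2\right) \left(-5\right) + c = 109 \left(\left(-4\right) 3 - 2\right) \left(-5\right) - 144 = 109 \left(-12 - 2\right) \left(-5\right) - 144 = 109 \left(\left(-14\right) \left(-5\right)\right) - 144 = 109 \cdot 70 - 144 = 7630 - 144 = 7486$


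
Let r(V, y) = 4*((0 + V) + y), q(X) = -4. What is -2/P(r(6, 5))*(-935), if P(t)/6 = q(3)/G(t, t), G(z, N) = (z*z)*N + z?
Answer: -19922045/3 ≈ -6.6407e+6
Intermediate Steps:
G(z, N) = z + N*z² (G(z, N) = z²*N + z = N*z² + z = z + N*z²)
r(V, y) = 4*V + 4*y (r(V, y) = 4*(V + y) = 4*V + 4*y)
P(t) = -24/(t*(1 + t²)) (P(t) = 6*(-4*1/(t*(1 + t*t))) = 6*(-4*1/(t*(1 + t²))) = 6*(-4/(t*(1 + t²))) = -24/(t*(1 + t²)))
-2/P(r(6, 5))*(-935) = -(-11/3 - (4*6 + 4*5)³/12)*(-935) = -(-11/3 - (24 + 20)³/12)*(-935) = -2/((-24/(44 + 44³)))*(-935) = -2/((-24/(44 + 85184)))*(-935) = -2/((-24/85228))*(-935) = -2/((-24*1/85228))*(-935) = -2/(-6/21307)*(-935) = -2*(-21307/6)*(-935) = (21307/3)*(-935) = -19922045/3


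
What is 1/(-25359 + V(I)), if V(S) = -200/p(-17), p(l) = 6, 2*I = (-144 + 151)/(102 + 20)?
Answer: -3/76177 ≈ -3.9382e-5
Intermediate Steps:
I = 7/244 (I = ((-144 + 151)/(102 + 20))/2 = (7/122)/2 = (7*(1/122))/2 = (½)*(7/122) = 7/244 ≈ 0.028689)
V(S) = -100/3 (V(S) = -200/6 = -200*⅙ = -100/3)
1/(-25359 + V(I)) = 1/(-25359 - 100/3) = 1/(-76177/3) = -3/76177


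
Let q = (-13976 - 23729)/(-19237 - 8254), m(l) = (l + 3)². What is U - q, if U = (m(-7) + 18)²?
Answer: 31741891/27491 ≈ 1154.6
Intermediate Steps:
m(l) = (3 + l)²
U = 1156 (U = ((3 - 7)² + 18)² = ((-4)² + 18)² = (16 + 18)² = 34² = 1156)
q = 37705/27491 (q = -37705/(-27491) = -37705*(-1/27491) = 37705/27491 ≈ 1.3715)
U - q = 1156 - 1*37705/27491 = 1156 - 37705/27491 = 31741891/27491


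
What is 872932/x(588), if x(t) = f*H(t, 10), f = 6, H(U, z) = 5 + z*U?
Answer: 436466/17655 ≈ 24.722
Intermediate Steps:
H(U, z) = 5 + U*z
x(t) = 30 + 60*t (x(t) = 6*(5 + t*10) = 6*(5 + 10*t) = 30 + 60*t)
872932/x(588) = 872932/(30 + 60*588) = 872932/(30 + 35280) = 872932/35310 = 872932*(1/35310) = 436466/17655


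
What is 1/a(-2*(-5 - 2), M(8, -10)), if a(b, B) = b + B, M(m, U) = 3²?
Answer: 1/23 ≈ 0.043478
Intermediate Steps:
M(m, U) = 9
a(b, B) = B + b
1/a(-2*(-5 - 2), M(8, -10)) = 1/(9 - 2*(-5 - 2)) = 1/(9 - 2*(-7)) = 1/(9 + 14) = 1/23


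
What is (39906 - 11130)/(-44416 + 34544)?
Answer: -3597/1234 ≈ -2.9149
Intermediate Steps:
(39906 - 11130)/(-44416 + 34544) = 28776/(-9872) = 28776*(-1/9872) = -3597/1234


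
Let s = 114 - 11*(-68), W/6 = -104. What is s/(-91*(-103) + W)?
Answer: 862/8749 ≈ 0.098526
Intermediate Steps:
W = -624 (W = 6*(-104) = -624)
s = 862 (s = 114 + 748 = 862)
s/(-91*(-103) + W) = 862/(-91*(-103) - 624) = 862/(9373 - 624) = 862/8749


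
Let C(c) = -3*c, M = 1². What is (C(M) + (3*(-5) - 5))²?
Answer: 529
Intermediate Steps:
M = 1
(C(M) + (3*(-5) - 5))² = (-3*1 + (3*(-5) - 5))² = (-3 + (-15 - 5))² = (-3 - 20)² = (-23)² = 529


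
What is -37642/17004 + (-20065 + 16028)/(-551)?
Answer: 23952203/4684602 ≈ 5.1130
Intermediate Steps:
-37642/17004 + (-20065 + 16028)/(-551) = -37642*1/17004 - 4037*(-1/551) = -18821/8502 + 4037/551 = 23952203/4684602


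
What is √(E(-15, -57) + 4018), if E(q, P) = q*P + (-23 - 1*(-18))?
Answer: 2*√1217 ≈ 69.771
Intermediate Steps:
E(q, P) = -5 + P*q (E(q, P) = P*q + (-23 + 18) = P*q - 5 = -5 + P*q)
√(E(-15, -57) + 4018) = √((-5 - 57*(-15)) + 4018) = √((-5 + 855) + 4018) = √(850 + 4018) = √4868 = 2*√1217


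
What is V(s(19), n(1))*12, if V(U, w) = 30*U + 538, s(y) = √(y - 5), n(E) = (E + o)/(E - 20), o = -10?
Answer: 6456 + 360*√14 ≈ 7803.0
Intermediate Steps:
n(E) = (-10 + E)/(-20 + E) (n(E) = (E - 10)/(E - 20) = (-10 + E)/(-20 + E))
s(y) = √(-5 + y)
V(U, w) = 538 + 30*U
V(s(19), n(1))*12 = (538 + 30*√(-5 + 19))*12 = (538 + 30*√14)*12 = 6456 + 360*√14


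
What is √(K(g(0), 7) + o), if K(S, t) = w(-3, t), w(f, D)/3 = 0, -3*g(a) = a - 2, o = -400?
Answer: 20*I ≈ 20.0*I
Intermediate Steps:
g(a) = ⅔ - a/3 (g(a) = -(a - 2)/3 = -(-2 + a)/3 = ⅔ - a/3)
w(f, D) = 0 (w(f, D) = 3*0 = 0)
K(S, t) = 0
√(K(g(0), 7) + o) = √(0 - 400) = √(-400) = 20*I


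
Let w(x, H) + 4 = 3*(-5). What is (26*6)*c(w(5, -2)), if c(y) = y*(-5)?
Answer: 14820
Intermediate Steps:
w(x, H) = -19 (w(x, H) = -4 + 3*(-5) = -4 - 15 = -19)
c(y) = -5*y
(26*6)*c(w(5, -2)) = (26*6)*(-5*(-19)) = 156*95 = 14820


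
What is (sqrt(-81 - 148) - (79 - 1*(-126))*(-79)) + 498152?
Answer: 514347 + I*sqrt(229) ≈ 5.1435e+5 + 15.133*I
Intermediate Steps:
(sqrt(-81 - 148) - (79 - 1*(-126))*(-79)) + 498152 = (sqrt(-229) - (79 + 126)*(-79)) + 498152 = (I*sqrt(229) - 1*205*(-79)) + 498152 = (I*sqrt(229) - 205*(-79)) + 498152 = (I*sqrt(229) + 16195) + 498152 = (16195 + I*sqrt(229)) + 498152 = 514347 + I*sqrt(229)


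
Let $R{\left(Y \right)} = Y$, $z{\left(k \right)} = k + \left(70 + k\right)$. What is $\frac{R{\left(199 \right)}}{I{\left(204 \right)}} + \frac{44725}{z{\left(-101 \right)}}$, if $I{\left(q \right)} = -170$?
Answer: $- \frac{3814759}{11220} \approx -340.0$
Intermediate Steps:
$z{\left(k \right)} = 70 + 2 k$
$\frac{R{\left(199 \right)}}{I{\left(204 \right)}} + \frac{44725}{z{\left(-101 \right)}} = \frac{199}{-170} + \frac{44725}{70 + 2 \left(-101\right)} = 199 \left(- \frac{1}{170}\right) + \frac{44725}{70 - 202} = - \frac{199}{170} + \frac{44725}{-132} = - \frac{199}{170} + 44725 \left(- \frac{1}{132}\right) = - \frac{199}{170} - \frac{44725}{132} = - \frac{3814759}{11220}$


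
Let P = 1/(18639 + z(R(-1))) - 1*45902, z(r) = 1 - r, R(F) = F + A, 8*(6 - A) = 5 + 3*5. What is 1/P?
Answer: -37275/1710997048 ≈ -2.1786e-5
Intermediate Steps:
A = 7/2 (A = 6 - (5 + 3*5)/8 = 6 - (5 + 15)/8 = 6 - 1/8*20 = 6 - 5/2 = 7/2 ≈ 3.5000)
R(F) = 7/2 + F (R(F) = F + 7/2 = 7/2 + F)
P = -1710997048/37275 (P = 1/(18639 + (1 - (7/2 - 1))) - 1*45902 = 1/(18639 + (1 - 1*5/2)) - 45902 = 1/(18639 + (1 - 5/2)) - 45902 = 1/(18639 - 3/2) - 45902 = 1/(37275/2) - 45902 = 2/37275 - 45902 = -1710997048/37275 ≈ -45902.)
1/P = 1/(-1710997048/37275) = -37275/1710997048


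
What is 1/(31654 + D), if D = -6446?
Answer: 1/25208 ≈ 3.9670e-5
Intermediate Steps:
1/(31654 + D) = 1/(31654 - 6446) = 1/25208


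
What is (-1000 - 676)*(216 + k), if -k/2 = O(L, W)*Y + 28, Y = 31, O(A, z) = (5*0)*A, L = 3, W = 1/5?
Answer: -268160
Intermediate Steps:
W = 1/5 ≈ 0.20000
O(A, z) = 0 (O(A, z) = 0*A = 0)
k = -56 (k = -2*(0*31 + 28) = -2*(0 + 28) = -2*28 = -56)
(-1000 - 676)*(216 + k) = (-1000 - 676)*(216 - 56) = -1676*160 = -268160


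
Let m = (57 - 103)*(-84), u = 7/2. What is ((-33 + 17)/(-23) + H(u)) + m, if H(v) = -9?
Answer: 88681/23 ≈ 3855.7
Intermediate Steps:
u = 7/2 (u = 7*(½) = 7/2 ≈ 3.5000)
m = 3864 (m = -46*(-84) = 3864)
((-33 + 17)/(-23) + H(u)) + m = ((-33 + 17)/(-23) - 9) + 3864 = (-16*(-1/23) - 9) + 3864 = (16/23 - 9) + 3864 = -191/23 + 3864 = 88681/23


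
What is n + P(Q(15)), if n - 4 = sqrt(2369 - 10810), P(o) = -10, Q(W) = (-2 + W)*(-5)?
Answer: -6 + I*sqrt(8441) ≈ -6.0 + 91.875*I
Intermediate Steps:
Q(W) = 10 - 5*W
n = 4 + I*sqrt(8441) (n = 4 + sqrt(2369 - 10810) = 4 + sqrt(-8441) = 4 + I*sqrt(8441) ≈ 4.0 + 91.875*I)
n + P(Q(15)) = (4 + I*sqrt(8441)) - 10 = -6 + I*sqrt(8441)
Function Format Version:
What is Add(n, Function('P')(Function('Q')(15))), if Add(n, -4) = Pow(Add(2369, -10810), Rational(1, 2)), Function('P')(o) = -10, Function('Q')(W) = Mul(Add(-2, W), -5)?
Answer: Add(-6, Mul(I, Pow(8441, Rational(1, 2)))) ≈ Add(-6.0000, Mul(91.875, I))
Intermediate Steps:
Function('Q')(W) = Add(10, Mul(-5, W))
n = Add(4, Mul(I, Pow(8441, Rational(1, 2)))) (n = Add(4, Pow(Add(2369, -10810), Rational(1, 2))) = Add(4, Pow(-8441, Rational(1, 2))) = Add(4, Mul(I, Pow(8441, Rational(1, 2)))) ≈ Add(4.0000, Mul(91.875, I)))
Add(n, Function('P')(Function('Q')(15))) = Add(Add(4, Mul(I, Pow(8441, Rational(1, 2)))), -10) = Add(-6, Mul(I, Pow(8441, Rational(1, 2))))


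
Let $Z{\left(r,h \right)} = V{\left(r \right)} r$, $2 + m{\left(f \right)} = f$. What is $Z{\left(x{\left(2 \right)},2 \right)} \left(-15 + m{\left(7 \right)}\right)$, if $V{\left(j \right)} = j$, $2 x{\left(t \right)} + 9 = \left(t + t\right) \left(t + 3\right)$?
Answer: $- \frac{605}{2} \approx -302.5$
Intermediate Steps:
$x{\left(t \right)} = - \frac{9}{2} + t \left(3 + t\right)$ ($x{\left(t \right)} = - \frac{9}{2} + \frac{\left(t + t\right) \left(t + 3\right)}{2} = - \frac{9}{2} + \frac{2 t \left(3 + t\right)}{2} = - \frac{9}{2} + t \left(3 + t\right)$)
$m{\left(f \right)} = -2 + f$
$Z{\left(r,h \right)} = r^{2}$ ($Z{\left(r,h \right)} = r r = r^{2}$)
$Z{\left(x{\left(2 \right)},2 \right)} \left(-15 + m{\left(7 \right)}\right) = \left(- \frac{9}{2} + 2^{2} + 3 \cdot 2\right)^{2} \left(-15 + \left(-2 + 7\right)\right) = \left(- \frac{9}{2} + 4 + 6\right)^{2} \left(-15 + 5\right) = \left(\frac{11}{2}\right)^{2} \left(-10\right) = \frac{121}{4} \left(-10\right) = - \frac{605}{2}$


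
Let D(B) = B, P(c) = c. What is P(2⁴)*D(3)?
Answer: 48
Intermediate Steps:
P(2⁴)*D(3) = 2⁴*3 = 16*3 = 48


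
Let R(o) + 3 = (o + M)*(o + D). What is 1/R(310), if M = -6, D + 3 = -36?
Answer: 1/82381 ≈ 1.2139e-5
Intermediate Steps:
D = -39 (D = -3 - 36 = -39)
R(o) = -3 + (-39 + o)*(-6 + o) (R(o) = -3 + (o - 6)*(o - 39) = -3 + (-6 + o)*(-39 + o) = -3 + (-39 + o)*(-6 + o))
1/R(310) = 1/(231 + 310² - 45*310) = 1/(231 + 96100 - 13950) = 1/82381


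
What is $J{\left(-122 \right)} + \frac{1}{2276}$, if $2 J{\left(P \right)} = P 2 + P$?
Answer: $- \frac{416507}{2276} \approx -183.0$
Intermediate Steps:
$J{\left(P \right)} = \frac{3 P}{2}$ ($J{\left(P \right)} = \frac{P 2 + P}{2} = \frac{2 P + P}{2} = \frac{3 P}{2}$)
$J{\left(-122 \right)} + \frac{1}{2276} = \frac{3}{2} \left(-122\right) + \frac{1}{2276} = -183 + \frac{1}{2276} = - \frac{416507}{2276}$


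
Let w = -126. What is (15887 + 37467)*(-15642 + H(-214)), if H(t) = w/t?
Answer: -89294908374/107 ≈ -8.3453e+8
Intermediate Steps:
H(t) = -126/t
(15887 + 37467)*(-15642 + H(-214)) = (15887 + 37467)*(-15642 - 126/(-214)) = 53354*(-15642 - 126*(-1/214)) = 53354*(-15642 + 63/107) = 53354*(-1673631/107) = -89294908374/107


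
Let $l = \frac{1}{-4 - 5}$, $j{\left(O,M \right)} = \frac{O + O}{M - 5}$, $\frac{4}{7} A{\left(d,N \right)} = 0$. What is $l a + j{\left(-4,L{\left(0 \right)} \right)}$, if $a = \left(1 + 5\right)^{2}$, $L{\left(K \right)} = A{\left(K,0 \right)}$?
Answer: $- \frac{12}{5} \approx -2.4$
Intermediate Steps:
$A{\left(d,N \right)} = 0$ ($A{\left(d,N \right)} = \frac{7}{4} \cdot 0 = 0$)
$L{\left(K \right)} = 0$
$a = 36$ ($a = 6^{2} = 36$)
$j{\left(O,M \right)} = \frac{2 O}{-5 + M}$
$l = - \frac{1}{9}$ ($l = \frac{1}{-9} = - \frac{1}{9} \approx -0.11111$)
$l a + j{\left(-4,L{\left(0 \right)} \right)} = \left(- \frac{1}{9}\right) 36 + 2 \left(-4\right) \frac{1}{-5 + 0} = -4 + 2 \left(-4\right) \frac{1}{-5} = -4 + 2 \left(-4\right) \left(- \frac{1}{5}\right) = -4 + \frac{8}{5} = - \frac{12}{5}$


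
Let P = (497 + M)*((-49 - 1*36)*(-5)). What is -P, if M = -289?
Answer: -88400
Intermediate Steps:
P = 88400 (P = (497 - 289)*((-49 - 1*36)*(-5)) = 208*((-49 - 36)*(-5)) = 208*(-85*(-5)) = 208*425 = 88400)
-P = -1*88400 = -88400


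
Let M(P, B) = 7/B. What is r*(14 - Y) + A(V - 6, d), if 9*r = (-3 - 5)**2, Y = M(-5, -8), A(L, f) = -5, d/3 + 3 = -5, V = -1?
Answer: 907/9 ≈ 100.78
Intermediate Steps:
d = -24 (d = -9 + 3*(-5) = -9 - 15 = -24)
Y = -7/8 (Y = 7/(-8) = 7*(-1/8) = -7/8 ≈ -0.87500)
r = 64/9 (r = (-3 - 5)**2/9 = (1/9)*(-8)**2 = (1/9)*64 = 64/9 ≈ 7.1111)
r*(14 - Y) + A(V - 6, d) = 64*(14 - 1*(-7/8))/9 - 5 = 64*(14 + 7/8)/9 - 5 = (64/9)*(119/8) - 5 = 952/9 - 5 = 907/9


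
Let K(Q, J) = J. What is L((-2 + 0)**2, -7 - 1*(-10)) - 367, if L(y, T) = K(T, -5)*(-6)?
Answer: -337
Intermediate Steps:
L(y, T) = 30 (L(y, T) = -5*(-6) = 30)
L((-2 + 0)**2, -7 - 1*(-10)) - 367 = 30 - 367 = -337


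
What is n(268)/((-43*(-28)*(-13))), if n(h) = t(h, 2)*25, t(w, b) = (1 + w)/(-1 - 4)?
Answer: 1345/15652 ≈ 0.085932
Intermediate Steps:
t(w, b) = -1/5 - w/5 (t(w, b) = (1 + w)/(-5) = (1 + w)*(-1/5) = -1/5 - w/5)
n(h) = -5 - 5*h (n(h) = (-1/5 - h/5)*25 = -5 - 5*h)
n(268)/((-43*(-28)*(-13))) = (-5 - 5*268)/((-43*(-28)*(-13))) = (-5 - 1340)/((1204*(-13))) = -1345/(-15652) = -1345*(-1/15652) = 1345/15652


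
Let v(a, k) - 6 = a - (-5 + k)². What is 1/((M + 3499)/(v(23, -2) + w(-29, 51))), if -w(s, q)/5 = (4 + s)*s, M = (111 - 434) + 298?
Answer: -405/386 ≈ -1.0492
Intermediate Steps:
M = -25 (M = -323 + 298 = -25)
v(a, k) = 6 + a - (-5 + k)² (v(a, k) = 6 + (a - (-5 + k)²) = 6 + a - (-5 + k)²)
w(s, q) = -5*s*(4 + s) (w(s, q) = -5*(4 + s)*s = -5*s*(4 + s))
1/((M + 3499)/(v(23, -2) + w(-29, 51))) = 1/((-25 + 3499)/((6 + 23 - (-5 - 2)²) - 5*(-29)*(4 - 29))) = 1/(3474/((6 + 23 - 1*(-7)²) - 5*(-29)*(-25))) = 1/(3474/((6 + 23 - 1*49) - 3625)) = 1/(3474/((6 + 23 - 49) - 3625)) = 1/(3474/(-20 - 3625)) = 1/(3474/(-3645)) = 1/(3474*(-1/3645)) = 1/(-386/405) = -405/386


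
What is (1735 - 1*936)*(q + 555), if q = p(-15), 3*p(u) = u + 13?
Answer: 1328737/3 ≈ 4.4291e+5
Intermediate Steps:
p(u) = 13/3 + u/3 (p(u) = (u + 13)/3 = (13 + u)/3 = 13/3 + u/3)
q = -⅔ (q = 13/3 + (⅓)*(-15) = 13/3 - 5 = -⅔ ≈ -0.66667)
(1735 - 1*936)*(q + 555) = (1735 - 1*936)*(-⅔ + 555) = (1735 - 936)*(1663/3) = 799*(1663/3) = 1328737/3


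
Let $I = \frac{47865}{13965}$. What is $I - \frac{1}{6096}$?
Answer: $\frac{19451405}{5675376} \approx 3.4273$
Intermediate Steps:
$I = \frac{3191}{931}$ ($I = 47865 \cdot \frac{1}{13965} = \frac{3191}{931} \approx 3.4275$)
$I - \frac{1}{6096} = \frac{3191}{931} - \frac{1}{6096} = \frac{19451405}{5675376}$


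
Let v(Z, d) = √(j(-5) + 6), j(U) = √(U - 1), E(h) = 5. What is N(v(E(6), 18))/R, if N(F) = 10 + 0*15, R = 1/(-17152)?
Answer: -171520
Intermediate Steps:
R = -1/17152 ≈ -5.8302e-5
j(U) = √(-1 + U)
v(Z, d) = √(6 + I*√6) (v(Z, d) = √(√(-1 - 5) + 6) = √(√(-6) + 6) = √(I*√6 + 6) = √(6 + I*√6))
N(F) = 10 (N(F) = 10 + 0 = 10)
N(v(E(6), 18))/R = 10/(-1/17152) = 10*(-17152) = -171520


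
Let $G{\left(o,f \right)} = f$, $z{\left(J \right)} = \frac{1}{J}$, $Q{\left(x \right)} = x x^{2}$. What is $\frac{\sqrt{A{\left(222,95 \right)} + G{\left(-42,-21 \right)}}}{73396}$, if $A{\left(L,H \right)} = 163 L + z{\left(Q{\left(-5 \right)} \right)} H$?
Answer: $\frac{\sqrt{904106}}{366980} \approx 0.002591$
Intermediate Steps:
$Q{\left(x \right)} = x^{3}$
$A{\left(L,H \right)} = 163 L - \frac{H}{125}$ ($A{\left(L,H \right)} = 163 L + \frac{H}{\left(-5\right)^{3}} = 163 L + \frac{H}{-125} = 163 L - \frac{H}{125}$)
$\frac{\sqrt{A{\left(222,95 \right)} + G{\left(-42,-21 \right)}}}{73396} = \frac{\sqrt{\left(163 \cdot 222 - \frac{19}{25}\right) - 21}}{73396} = \sqrt{\left(36186 - \frac{19}{25}\right) - 21} \cdot \frac{1}{73396} = \sqrt{\frac{904631}{25} - 21} \cdot \frac{1}{73396} = \sqrt{\frac{904106}{25}} \cdot \frac{1}{73396} = \frac{\sqrt{904106}}{5} \cdot \frac{1}{73396} = \frac{\sqrt{904106}}{366980}$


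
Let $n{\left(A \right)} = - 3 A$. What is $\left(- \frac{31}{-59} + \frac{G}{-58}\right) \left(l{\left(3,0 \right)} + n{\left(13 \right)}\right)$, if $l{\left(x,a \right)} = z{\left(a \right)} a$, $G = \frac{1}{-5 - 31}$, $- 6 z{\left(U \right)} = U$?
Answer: $- \frac{842231}{41064} \approx -20.51$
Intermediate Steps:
$z{\left(U \right)} = - \frac{U}{6}$
$G = - \frac{1}{36}$ ($G = \frac{1}{-36} = - \frac{1}{36} \approx -0.027778$)
$l{\left(x,a \right)} = - \frac{a^{2}}{6}$ ($l{\left(x,a \right)} = - \frac{a}{6} a = - \frac{a^{2}}{6}$)
$\left(- \frac{31}{-59} + \frac{G}{-58}\right) \left(l{\left(3,0 \right)} + n{\left(13 \right)}\right) = \left(- \frac{31}{-59} - \frac{1}{36 \left(-58\right)}\right) \left(- \frac{0^{2}}{6} - 39\right) = \left(\left(-31\right) \left(- \frac{1}{59}\right) - - \frac{1}{2088}\right) \left(\left(- \frac{1}{6}\right) 0 - 39\right) = \left(\frac{31}{59} + \frac{1}{2088}\right) \left(0 - 39\right) = \frac{64787}{123192} \left(-39\right) = - \frac{842231}{41064}$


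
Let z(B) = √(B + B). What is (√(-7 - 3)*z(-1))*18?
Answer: -36*√5 ≈ -80.498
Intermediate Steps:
z(B) = √2*√B (z(B) = √(2*B) = √2*√B)
(√(-7 - 3)*z(-1))*18 = (√(-7 - 3)*(√2*√(-1)))*18 = (√(-10)*(√2*I))*18 = ((I*√10)*(I*√2))*18 = -2*√5*18 = -36*√5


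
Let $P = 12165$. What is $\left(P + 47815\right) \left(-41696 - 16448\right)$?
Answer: $-3487477120$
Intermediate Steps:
$\left(P + 47815\right) \left(-41696 - 16448\right) = \left(12165 + 47815\right) \left(-41696 - 16448\right) = 59980 \left(-41696 - 16448\right) = 59980 \left(-58144\right) = -3487477120$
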